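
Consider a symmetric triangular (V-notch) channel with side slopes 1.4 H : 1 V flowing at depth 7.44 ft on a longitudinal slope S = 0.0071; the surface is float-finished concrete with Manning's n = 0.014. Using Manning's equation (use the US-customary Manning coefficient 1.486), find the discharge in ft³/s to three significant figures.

A = z·y² = 1.4×7.44² = 77.50 ft²
P = 2y√(1+z²) = 2×7.44×√(1+1.4²) = 25.60 ft
R = A/P = 77.50/25.60 = 3.027 ft
Q = (1.486/n)·A·R^(2/3)·S^(1/2) = (1.486/0.014) × 77.50 × 3.027^(2/3) × 0.0071^(1/2) = 1450 ft³/s

1450 ft³/s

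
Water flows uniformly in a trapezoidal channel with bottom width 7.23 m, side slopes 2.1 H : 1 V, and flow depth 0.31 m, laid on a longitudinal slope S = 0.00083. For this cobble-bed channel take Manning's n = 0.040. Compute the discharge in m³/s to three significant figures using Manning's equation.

0.756 m³/s

A = (b + z·y)·y = (7.23 + 2.1×0.31)×0.31 = 2.443 m²
P = b + 2y√(1+z²) = 7.23 + 2×0.31×√(1+2.1²) = 8.672 m
R = A/P = 2.443/8.672 = 0.2817 m
Q = (1/n)·A·R^(2/3)·S^(1/2) = (1/0.040) × 2.443 × 0.2817^(2/3) × 0.00083^(1/2) = 0.7562 m³/s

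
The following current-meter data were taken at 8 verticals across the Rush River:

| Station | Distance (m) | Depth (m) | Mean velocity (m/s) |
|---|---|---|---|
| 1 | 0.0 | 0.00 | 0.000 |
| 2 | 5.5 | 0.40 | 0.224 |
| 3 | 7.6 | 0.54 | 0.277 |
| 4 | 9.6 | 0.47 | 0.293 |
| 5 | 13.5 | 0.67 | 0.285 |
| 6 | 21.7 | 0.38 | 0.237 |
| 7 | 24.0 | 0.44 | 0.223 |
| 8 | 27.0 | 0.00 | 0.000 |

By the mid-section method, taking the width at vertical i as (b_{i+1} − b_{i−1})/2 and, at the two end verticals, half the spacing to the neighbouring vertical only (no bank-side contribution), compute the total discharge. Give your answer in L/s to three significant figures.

2940 L/s

w_2 = (7.6 − 0.0)/2 = 3.8 m; q_2 = 0.224 × 0.40 × 3.8 = 0.3405 m³/s
w_3 = (9.6 − 5.5)/2 = 2.05 m; q_3 = 0.277 × 0.54 × 2.05 = 0.3066 m³/s
w_4 = (13.5 − 7.6)/2 = 2.95 m; q_4 = 0.293 × 0.47 × 2.95 = 0.4062 m³/s
w_5 = (21.7 − 9.6)/2 = 6.05 m; q_5 = 0.285 × 0.67 × 6.05 = 1.155 m³/s
w_6 = (24.0 − 13.5)/2 = 5.25 m; q_6 = 0.237 × 0.38 × 5.25 = 0.4728 m³/s
w_7 = (27.0 − 21.7)/2 = 2.65 m; q_7 = 0.223 × 0.44 × 2.65 = 0.2600 m³/s
Stations 1, 8 contribute zero (depth or velocity is 0).
Q = Σ qᵢ = 2.941 m³/s
= 2.941 × 1000 = 2941 L/s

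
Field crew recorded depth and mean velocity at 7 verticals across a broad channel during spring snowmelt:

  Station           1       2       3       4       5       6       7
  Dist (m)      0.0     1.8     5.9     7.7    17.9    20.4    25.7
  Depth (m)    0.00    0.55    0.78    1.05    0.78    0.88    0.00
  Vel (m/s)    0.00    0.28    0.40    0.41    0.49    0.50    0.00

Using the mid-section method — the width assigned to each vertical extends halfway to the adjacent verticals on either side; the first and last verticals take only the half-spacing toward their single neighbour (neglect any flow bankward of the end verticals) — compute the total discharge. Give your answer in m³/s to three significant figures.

w_2 = (5.9 − 0.0)/2 = 2.95 m; q_2 = 0.28 × 0.55 × 2.95 = 0.4543 m³/s
w_3 = (7.7 − 1.8)/2 = 2.95 m; q_3 = 0.40 × 0.78 × 2.95 = 0.9204 m³/s
w_4 = (17.9 − 5.9)/2 = 6 m; q_4 = 0.41 × 1.05 × 6 = 2.583 m³/s
w_5 = (20.4 − 7.7)/2 = 6.35 m; q_5 = 0.49 × 0.78 × 6.35 = 2.427 m³/s
w_6 = (25.7 − 17.9)/2 = 3.9 m; q_6 = 0.50 × 0.88 × 3.9 = 1.716 m³/s
Stations 1, 7 contribute zero (depth or velocity is 0).
Q = Σ qᵢ = 8.101 m³/s

8.10 m³/s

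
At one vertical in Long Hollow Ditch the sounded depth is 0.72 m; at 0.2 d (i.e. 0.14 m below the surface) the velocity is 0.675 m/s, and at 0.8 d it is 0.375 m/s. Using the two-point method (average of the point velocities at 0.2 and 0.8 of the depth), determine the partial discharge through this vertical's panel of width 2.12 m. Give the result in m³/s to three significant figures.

0.801 m³/s

v̄ = (0.675 + 0.375) / 2 = 0.5250 m/s
q = v̄ × d × w = 0.5250 × 0.72 × 2.12 = 0.8014 m³/s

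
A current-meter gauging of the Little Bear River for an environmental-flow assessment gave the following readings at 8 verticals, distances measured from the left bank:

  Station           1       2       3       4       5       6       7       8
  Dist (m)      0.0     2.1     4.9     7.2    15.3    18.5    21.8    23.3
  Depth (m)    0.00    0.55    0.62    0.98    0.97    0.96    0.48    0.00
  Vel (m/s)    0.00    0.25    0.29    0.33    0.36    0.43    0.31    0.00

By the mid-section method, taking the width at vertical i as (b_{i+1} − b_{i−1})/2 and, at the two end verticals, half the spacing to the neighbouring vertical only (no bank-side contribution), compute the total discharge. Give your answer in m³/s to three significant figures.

w_2 = (4.9 − 0.0)/2 = 2.45 m; q_2 = 0.25 × 0.55 × 2.45 = 0.3369 m³/s
w_3 = (7.2 − 2.1)/2 = 2.55 m; q_3 = 0.29 × 0.62 × 2.55 = 0.4585 m³/s
w_4 = (15.3 − 4.9)/2 = 5.2 m; q_4 = 0.33 × 0.98 × 5.2 = 1.682 m³/s
w_5 = (18.5 − 7.2)/2 = 5.65 m; q_5 = 0.36 × 0.97 × 5.65 = 1.973 m³/s
w_6 = (21.8 − 15.3)/2 = 3.25 m; q_6 = 0.43 × 0.96 × 3.25 = 1.342 m³/s
w_7 = (23.3 − 18.5)/2 = 2.4 m; q_7 = 0.31 × 0.48 × 2.4 = 0.3571 m³/s
Stations 1, 8 contribute zero (depth or velocity is 0).
Q = Σ qᵢ = 6.149 m³/s

6.15 m³/s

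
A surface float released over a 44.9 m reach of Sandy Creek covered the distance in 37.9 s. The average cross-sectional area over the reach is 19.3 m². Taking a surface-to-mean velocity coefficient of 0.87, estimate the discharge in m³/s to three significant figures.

v_surface = L / t̄ = 44.9 / 37.9 = 1.185 m/s
v_mean = 0.87 × 1.185 = 1.031 m/s
Q = A × v_mean = 19.3 × 1.031 = 19.89 m³/s

19.9 m³/s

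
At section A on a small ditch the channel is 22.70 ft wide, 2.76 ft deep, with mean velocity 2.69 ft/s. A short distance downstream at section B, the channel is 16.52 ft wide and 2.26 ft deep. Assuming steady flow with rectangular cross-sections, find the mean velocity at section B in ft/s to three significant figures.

4.51 ft/s

Q = A₁V₁ = (22.70×2.76) × 2.69 = 168.5 ft³/s
A₂ = 16.52 × 2.26 = 37.34 ft²
V₂ = Q/A₂ = 168.5/37.34 = 4.514 ft/s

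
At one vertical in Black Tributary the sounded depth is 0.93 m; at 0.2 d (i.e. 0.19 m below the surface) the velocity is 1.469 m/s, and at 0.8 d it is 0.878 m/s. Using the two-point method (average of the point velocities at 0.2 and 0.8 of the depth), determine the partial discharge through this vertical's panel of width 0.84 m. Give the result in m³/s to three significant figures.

v̄ = (1.469 + 0.878) / 2 = 1.174 m/s
q = v̄ × d × w = 1.174 × 0.93 × 0.84 = 0.9167 m³/s

0.917 m³/s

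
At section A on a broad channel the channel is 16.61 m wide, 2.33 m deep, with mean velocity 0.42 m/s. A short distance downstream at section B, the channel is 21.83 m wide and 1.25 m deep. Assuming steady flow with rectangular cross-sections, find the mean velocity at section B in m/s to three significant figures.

0.596 m/s

Q = A₁V₁ = (16.61×2.33) × 0.42 = 16.25 m³/s
A₂ = 21.83 × 1.25 = 27.29 m²
V₂ = Q/A₂ = 16.25/27.29 = 0.5957 m/s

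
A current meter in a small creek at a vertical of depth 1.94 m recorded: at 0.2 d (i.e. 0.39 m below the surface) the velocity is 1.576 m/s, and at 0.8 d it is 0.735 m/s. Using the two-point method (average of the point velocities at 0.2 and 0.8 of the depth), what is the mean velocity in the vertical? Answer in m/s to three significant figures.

1.16 m/s

v̄ = (1.576 + 0.735) / 2 = 1.156 m/s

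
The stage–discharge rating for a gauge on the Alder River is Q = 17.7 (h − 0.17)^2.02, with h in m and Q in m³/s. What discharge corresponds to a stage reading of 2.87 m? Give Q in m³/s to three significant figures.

Q = 17.7 × (2.87 − 0.17)^2.02 = 17.7 × 2.7^2.02 = 131.6 m³/s

132 m³/s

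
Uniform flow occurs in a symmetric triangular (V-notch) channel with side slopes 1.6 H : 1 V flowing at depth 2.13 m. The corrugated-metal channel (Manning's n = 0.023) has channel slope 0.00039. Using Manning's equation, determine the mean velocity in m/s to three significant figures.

0.802 m/s

A = z·y² = 1.6×2.13² = 7.259 m²
P = 2y√(1+z²) = 2×2.13×√(1+1.6²) = 8.038 m
R = A/P = 7.259/8.038 = 0.9031 m
Q = (1/n)·A·R^(2/3)·S^(1/2) = (1/0.023) × 7.259 × 0.9031^(2/3) × 0.00039^(1/2) = 5.823 m³/s
V = Q/A = 5.823/7.259 = 0.8022 m/s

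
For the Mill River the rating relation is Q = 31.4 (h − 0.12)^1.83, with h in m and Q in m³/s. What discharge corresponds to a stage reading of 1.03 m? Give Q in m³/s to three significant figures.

Q = 31.4 × (1.03 − 0.12)^1.83 = 31.4 × 0.91^1.83 = 26.42 m³/s

26.4 m³/s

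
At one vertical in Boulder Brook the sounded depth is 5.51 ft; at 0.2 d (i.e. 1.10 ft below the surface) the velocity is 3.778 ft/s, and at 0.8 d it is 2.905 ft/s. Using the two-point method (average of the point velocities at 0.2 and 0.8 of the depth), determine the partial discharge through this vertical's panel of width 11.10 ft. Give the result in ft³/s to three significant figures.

v̄ = (3.778 + 2.905) / 2 = 3.342 ft/s
q = v̄ × d × w = 3.342 × 5.51 × 11.10 = 204.4 ft³/s

204 ft³/s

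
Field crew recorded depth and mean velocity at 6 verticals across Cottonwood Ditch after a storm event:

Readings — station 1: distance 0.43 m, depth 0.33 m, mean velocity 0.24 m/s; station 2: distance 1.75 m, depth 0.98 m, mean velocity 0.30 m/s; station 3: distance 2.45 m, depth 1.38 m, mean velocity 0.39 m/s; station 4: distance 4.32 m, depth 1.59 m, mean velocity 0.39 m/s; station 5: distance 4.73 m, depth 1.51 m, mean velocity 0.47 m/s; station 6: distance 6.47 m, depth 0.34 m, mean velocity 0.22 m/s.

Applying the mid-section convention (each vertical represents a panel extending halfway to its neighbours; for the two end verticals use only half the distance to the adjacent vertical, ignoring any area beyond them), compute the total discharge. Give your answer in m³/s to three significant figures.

w_1 = (1.75 − 0.43)/2 = 0.66 m; q_1 = 0.24 × 0.33 × 0.66 = 0.05227 m³/s
w_2 = (2.45 − 0.43)/2 = 1.01 m; q_2 = 0.30 × 0.98 × 1.01 = 0.2969 m³/s
w_3 = (4.32 − 1.75)/2 = 1.285 m; q_3 = 0.39 × 1.38 × 1.285 = 0.6916 m³/s
w_4 = (4.73 − 2.45)/2 = 1.14 m; q_4 = 0.39 × 1.59 × 1.14 = 0.7069 m³/s
w_5 = (6.47 − 4.32)/2 = 1.075 m; q_5 = 0.47 × 1.51 × 1.075 = 0.7629 m³/s
w_6 = (6.47 − 4.73)/2 = 0.87 m; q_6 = 0.22 × 0.34 × 0.87 = 0.06508 m³/s
Q = Σ qᵢ = 2.576 m³/s

2.58 m³/s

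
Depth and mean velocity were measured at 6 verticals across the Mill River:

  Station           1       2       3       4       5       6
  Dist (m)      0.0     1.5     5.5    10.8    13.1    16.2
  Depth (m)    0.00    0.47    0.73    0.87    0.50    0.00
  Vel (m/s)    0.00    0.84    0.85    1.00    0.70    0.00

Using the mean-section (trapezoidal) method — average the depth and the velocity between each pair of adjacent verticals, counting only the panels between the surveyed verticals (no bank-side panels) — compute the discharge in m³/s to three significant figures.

Panel 1-2: Δb = 1.5 m, d̄ = (0.00+0.47)/2 = 0.235, v̄ = (0.00+0.84)/2 = 0.42 → q = 1.5×0.235×0.42 = 0.1481 m³/s
Panel 2-3: Δb = 4 m, d̄ = (0.47+0.73)/2 = 0.6, v̄ = (0.84+0.85)/2 = 0.845 → q = 4×0.6×0.845 = 2.028 m³/s
Panel 3-4: Δb = 5.3 m, d̄ = (0.73+0.87)/2 = 0.8, v̄ = (0.85+1.00)/2 = 0.925 → q = 5.3×0.8×0.925 = 3.922 m³/s
Panel 4-5: Δb = 2.3 m, d̄ = (0.87+0.50)/2 = 0.685, v̄ = (1.00+0.70)/2 = 0.85 → q = 2.3×0.685×0.85 = 1.339 m³/s
Panel 5-6: Δb = 3.1 m, d̄ = (0.50+0.00)/2 = 0.25, v̄ = (0.70+0.00)/2 = 0.35 → q = 3.1×0.25×0.35 = 0.2713 m³/s
Q = Σ q = 7.708 m³/s

7.71 m³/s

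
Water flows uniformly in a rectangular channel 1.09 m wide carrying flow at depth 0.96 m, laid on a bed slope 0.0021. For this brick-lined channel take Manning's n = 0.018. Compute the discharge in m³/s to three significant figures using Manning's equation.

A = b·y = 1.09 × 0.96 = 1.046 m²
P = b + 2y = 1.09 + 2×0.96 = 3.010 m
R = A/P = 1.046/3.010 = 0.3476 m
Q = (1/n)·A·R^(2/3)·S^(1/2) = (1/0.018) × 1.046 × 0.3476^(2/3) × 0.0021^(1/2) = 1.317 m³/s

1.32 m³/s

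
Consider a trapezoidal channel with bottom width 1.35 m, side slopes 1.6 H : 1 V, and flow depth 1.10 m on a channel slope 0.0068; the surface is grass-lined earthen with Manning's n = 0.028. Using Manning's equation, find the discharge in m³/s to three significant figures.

A = (b + z·y)·y = (1.35 + 1.6×1.10)×1.10 = 3.421 m²
P = b + 2y√(1+z²) = 1.35 + 2×1.10×√(1+1.6²) = 5.501 m
R = A/P = 3.421/5.501 = 0.6219 m
Q = (1/n)·A·R^(2/3)·S^(1/2) = (1/0.028) × 3.421 × 0.6219^(2/3) × 0.0068^(1/2) = 7.341 m³/s

7.34 m³/s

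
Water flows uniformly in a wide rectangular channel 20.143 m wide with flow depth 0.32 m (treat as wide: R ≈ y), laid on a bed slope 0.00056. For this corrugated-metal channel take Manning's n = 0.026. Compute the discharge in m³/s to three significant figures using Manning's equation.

2.74 m³/s

A = b·y = 20.143 × 0.32 = 6.446 m²
Wide channel: R ≈ y = 0.32 m
Q = (1/n)·A·R^(2/3)·S^(1/2) = (1/0.026) × 6.446 × 0.3200^(2/3) × 0.00056^(1/2) = 2.745 m³/s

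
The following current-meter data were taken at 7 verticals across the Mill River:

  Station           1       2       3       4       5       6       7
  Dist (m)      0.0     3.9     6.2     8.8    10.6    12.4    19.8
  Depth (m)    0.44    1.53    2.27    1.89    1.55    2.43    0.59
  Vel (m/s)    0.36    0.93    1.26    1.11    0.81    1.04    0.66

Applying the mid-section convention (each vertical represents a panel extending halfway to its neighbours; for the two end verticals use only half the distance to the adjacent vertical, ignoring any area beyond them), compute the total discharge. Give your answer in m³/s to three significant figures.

w_1 = (3.9 − 0.0)/2 = 1.95 m; q_1 = 0.36 × 0.44 × 1.95 = 0.3089 m³/s
w_2 = (6.2 − 0.0)/2 = 3.1 m; q_2 = 0.93 × 1.53 × 3.1 = 4.411 m³/s
w_3 = (8.8 − 3.9)/2 = 2.45 m; q_3 = 1.26 × 2.27 × 2.45 = 7.007 m³/s
w_4 = (10.6 − 6.2)/2 = 2.2 m; q_4 = 1.11 × 1.89 × 2.2 = 4.615 m³/s
w_5 = (12.4 − 8.8)/2 = 1.8 m; q_5 = 0.81 × 1.55 × 1.8 = 2.260 m³/s
w_6 = (19.8 − 10.6)/2 = 4.6 m; q_6 = 1.04 × 2.43 × 4.6 = 11.63 m³/s
w_7 = (19.8 − 12.4)/2 = 3.7 m; q_7 = 0.66 × 0.59 × 3.7 = 1.441 m³/s
Q = Σ qᵢ = 31.67 m³/s

31.7 m³/s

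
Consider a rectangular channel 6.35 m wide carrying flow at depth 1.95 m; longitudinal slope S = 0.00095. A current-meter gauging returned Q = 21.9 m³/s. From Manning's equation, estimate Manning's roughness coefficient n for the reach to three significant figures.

0.0198

A = b·y = 6.35 × 1.95 = 12.38 m²
P = b + 2y = 6.35 + 2×1.95 = 10.25 m
R = A/P = 12.38/10.25 = 1.208 m
n = (1/Q)·A·R^(2/3)·S^(1/2) = (1/21.9) × 12.38 × 1.134 × 0.03082 = 0.01977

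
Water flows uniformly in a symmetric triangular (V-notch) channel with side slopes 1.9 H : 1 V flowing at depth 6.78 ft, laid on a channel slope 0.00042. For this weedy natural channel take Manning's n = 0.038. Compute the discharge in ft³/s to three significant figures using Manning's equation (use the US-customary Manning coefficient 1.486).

146 ft³/s

A = z·y² = 1.9×6.78² = 87.34 ft²
P = 2y√(1+z²) = 2×6.78×√(1+1.9²) = 29.11 ft
R = A/P = 87.34/29.11 = 3.000 ft
Q = (1.486/n)·A·R^(2/3)·S^(1/2) = (1.486/0.038) × 87.34 × 3.000^(2/3) × 0.00042^(1/2) = 145.6 ft³/s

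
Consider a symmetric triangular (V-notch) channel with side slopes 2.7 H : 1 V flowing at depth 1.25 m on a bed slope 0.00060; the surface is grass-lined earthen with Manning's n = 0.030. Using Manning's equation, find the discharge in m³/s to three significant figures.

A = z·y² = 2.7×1.25² = 4.219 m²
P = 2y√(1+z²) = 2×1.25×√(1+2.7²) = 7.198 m
R = A/P = 4.219/7.198 = 0.5861 m
Q = (1/n)·A·R^(2/3)·S^(1/2) = (1/0.030) × 4.219 × 0.5861^(2/3) × 0.00060^(1/2) = 2.412 m³/s

2.41 m³/s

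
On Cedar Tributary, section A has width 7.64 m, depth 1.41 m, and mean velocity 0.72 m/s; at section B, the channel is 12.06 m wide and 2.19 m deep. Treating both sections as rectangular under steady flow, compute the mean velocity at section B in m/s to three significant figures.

0.294 m/s

Q = A₁V₁ = (7.64×1.41) × 0.72 = 7.756 m³/s
A₂ = 12.06 × 2.19 = 26.41 m²
V₂ = Q/A₂ = 7.756/26.41 = 0.2937 m/s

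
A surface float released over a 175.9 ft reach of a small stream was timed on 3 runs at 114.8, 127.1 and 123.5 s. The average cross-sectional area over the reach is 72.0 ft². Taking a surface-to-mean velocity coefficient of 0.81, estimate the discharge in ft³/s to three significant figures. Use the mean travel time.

84.2 ft³/s

t̄ = (114.8 + 127.1 + 123.5) / 3 = 121.8 s
v_surface = L / t̄ = 175.9 / 121.8 = 1.444 ft/s
v_mean = 0.81 × 1.444 = 1.170 ft/s
Q = A × v_mean = 72.0 × 1.170 = 84.22 ft³/s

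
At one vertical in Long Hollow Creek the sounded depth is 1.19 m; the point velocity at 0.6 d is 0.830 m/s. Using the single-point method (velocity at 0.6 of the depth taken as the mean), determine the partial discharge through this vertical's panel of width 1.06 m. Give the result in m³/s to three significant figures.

v̄ = v₀.₆ = 0.830 m/s
q = v̄ × d × w = 0.8300 × 1.19 × 1.06 = 1.047 m³/s

1.05 m³/s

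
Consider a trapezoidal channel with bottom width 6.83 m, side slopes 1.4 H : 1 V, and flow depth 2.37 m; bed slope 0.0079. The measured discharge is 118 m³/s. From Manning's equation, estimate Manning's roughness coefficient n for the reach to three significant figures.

A = (b + z·y)·y = (6.83 + 1.4×2.37)×2.37 = 24.05 m²
P = b + 2y√(1+z²) = 6.83 + 2×2.37×√(1+1.4²) = 14.99 m
R = A/P = 24.05/14.99 = 1.605 m
n = (1/Q)·A·R^(2/3)·S^(1/2) = (1/118) × 24.05 × 1.371 × 0.08888 = 0.02483

0.0248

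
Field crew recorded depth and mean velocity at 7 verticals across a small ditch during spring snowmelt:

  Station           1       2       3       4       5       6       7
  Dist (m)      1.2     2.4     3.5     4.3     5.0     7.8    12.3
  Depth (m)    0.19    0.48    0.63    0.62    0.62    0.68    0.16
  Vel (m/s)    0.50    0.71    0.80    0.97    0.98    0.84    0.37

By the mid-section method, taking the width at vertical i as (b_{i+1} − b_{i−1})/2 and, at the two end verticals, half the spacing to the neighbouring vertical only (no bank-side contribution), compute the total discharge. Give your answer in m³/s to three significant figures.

w_1 = (2.4 − 1.2)/2 = 0.6 m; q_1 = 0.50 × 0.19 × 0.6 = 0.05700 m³/s
w_2 = (3.5 − 1.2)/2 = 1.15 m; q_2 = 0.71 × 0.48 × 1.15 = 0.3919 m³/s
w_3 = (4.3 − 2.4)/2 = 0.95 m; q_3 = 0.80 × 0.63 × 0.95 = 0.4788 m³/s
w_4 = (5.0 − 3.5)/2 = 0.75 m; q_4 = 0.97 × 0.62 × 0.75 = 0.4511 m³/s
w_5 = (7.8 − 4.3)/2 = 1.75 m; q_5 = 0.98 × 0.62 × 1.75 = 1.063 m³/s
w_6 = (12.3 − 5.0)/2 = 3.65 m; q_6 = 0.84 × 0.68 × 3.65 = 2.085 m³/s
w_7 = (12.3 − 7.8)/2 = 2.25 m; q_7 = 0.37 × 0.16 × 2.25 = 0.1332 m³/s
Q = Σ qᵢ = 4.660 m³/s

4.66 m³/s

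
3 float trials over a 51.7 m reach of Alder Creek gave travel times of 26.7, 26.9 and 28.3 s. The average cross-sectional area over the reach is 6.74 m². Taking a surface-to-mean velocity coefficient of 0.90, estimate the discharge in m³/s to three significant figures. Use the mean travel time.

11.5 m³/s

t̄ = (26.7 + 26.9 + 28.3) / 3 = 27.3 s
v_surface = L / t̄ = 51.7 / 27.3 = 1.894 m/s
v_mean = 0.90 × 1.894 = 1.704 m/s
Q = A × v_mean = 6.74 × 1.704 = 11.49 m³/s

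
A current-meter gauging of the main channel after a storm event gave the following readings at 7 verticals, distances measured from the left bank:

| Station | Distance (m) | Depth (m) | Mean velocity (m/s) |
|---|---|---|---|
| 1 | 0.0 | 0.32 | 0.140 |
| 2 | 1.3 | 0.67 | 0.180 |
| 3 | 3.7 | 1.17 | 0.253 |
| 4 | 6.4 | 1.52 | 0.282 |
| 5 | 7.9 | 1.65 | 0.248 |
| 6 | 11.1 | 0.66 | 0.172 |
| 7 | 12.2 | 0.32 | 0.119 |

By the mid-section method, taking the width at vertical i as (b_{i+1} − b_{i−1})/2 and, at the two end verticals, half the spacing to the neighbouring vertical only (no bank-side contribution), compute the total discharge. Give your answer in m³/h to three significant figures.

11300 m³/h

w_1 = (1.3 − 0.0)/2 = 0.65 m; q_1 = 0.140 × 0.32 × 0.65 = 0.02912 m³/s
w_2 = (3.7 − 0.0)/2 = 1.85 m; q_2 = 0.180 × 0.67 × 1.85 = 0.2231 m³/s
w_3 = (6.4 − 1.3)/2 = 2.55 m; q_3 = 0.253 × 1.17 × 2.55 = 0.7548 m³/s
w_4 = (7.9 − 3.7)/2 = 2.1 m; q_4 = 0.282 × 1.52 × 2.1 = 0.9001 m³/s
w_5 = (11.1 − 6.4)/2 = 2.35 m; q_5 = 0.248 × 1.65 × 2.35 = 0.9616 m³/s
w_6 = (12.2 − 7.9)/2 = 2.15 m; q_6 = 0.172 × 0.66 × 2.15 = 0.2441 m³/s
w_7 = (12.2 − 11.1)/2 = 0.55 m; q_7 = 0.119 × 0.32 × 0.55 = 0.02094 m³/s
Q = Σ qᵢ = 3.134 m³/s
= 3.134 × 3600 = 11280 m³/h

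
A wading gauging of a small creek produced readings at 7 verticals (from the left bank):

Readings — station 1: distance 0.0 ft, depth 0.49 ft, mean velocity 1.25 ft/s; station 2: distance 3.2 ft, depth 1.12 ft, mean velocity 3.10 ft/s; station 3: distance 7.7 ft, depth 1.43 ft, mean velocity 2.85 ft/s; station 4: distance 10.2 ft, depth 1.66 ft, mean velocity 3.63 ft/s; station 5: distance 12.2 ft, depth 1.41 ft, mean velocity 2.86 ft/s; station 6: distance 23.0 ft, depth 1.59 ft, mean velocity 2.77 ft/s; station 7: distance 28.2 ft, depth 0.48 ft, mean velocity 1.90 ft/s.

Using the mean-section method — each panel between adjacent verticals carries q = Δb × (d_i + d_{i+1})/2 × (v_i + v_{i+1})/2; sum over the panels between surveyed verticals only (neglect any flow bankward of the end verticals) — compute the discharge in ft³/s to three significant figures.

103 ft³/s

Panel 1-2: Δb = 3.2 ft, d̄ = (0.49+1.12)/2 = 0.805, v̄ = (1.25+3.10)/2 = 2.175 → q = 3.2×0.805×2.175 = 5.603 ft³/s
Panel 2-3: Δb = 4.5 ft, d̄ = (1.12+1.43)/2 = 1.275, v̄ = (3.10+2.85)/2 = 2.975 → q = 4.5×1.275×2.975 = 17.07 ft³/s
Panel 3-4: Δb = 2.5 ft, d̄ = (1.43+1.66)/2 = 1.545, v̄ = (2.85+3.63)/2 = 3.24 → q = 2.5×1.545×3.24 = 12.51 ft³/s
Panel 4-5: Δb = 2 ft, d̄ = (1.66+1.41)/2 = 1.535, v̄ = (3.63+2.86)/2 = 3.245 → q = 2×1.535×3.245 = 9.962 ft³/s
Panel 5-6: Δb = 10.8 ft, d̄ = (1.41+1.59)/2 = 1.5, v̄ = (2.86+2.77)/2 = 2.815 → q = 10.8×1.5×2.815 = 45.60 ft³/s
Panel 6-7: Δb = 5.2 ft, d̄ = (1.59+0.48)/2 = 1.035, v̄ = (2.77+1.90)/2 = 2.335 → q = 5.2×1.035×2.335 = 12.57 ft³/s
Q = Σ q = 103.3 ft³/s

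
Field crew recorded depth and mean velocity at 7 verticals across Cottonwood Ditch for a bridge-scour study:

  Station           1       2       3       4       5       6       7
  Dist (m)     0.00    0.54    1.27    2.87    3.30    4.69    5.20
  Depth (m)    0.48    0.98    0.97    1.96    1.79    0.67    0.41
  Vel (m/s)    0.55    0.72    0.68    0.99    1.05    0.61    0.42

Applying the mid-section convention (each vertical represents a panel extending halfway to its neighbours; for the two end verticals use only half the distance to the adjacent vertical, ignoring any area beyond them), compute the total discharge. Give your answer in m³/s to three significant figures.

5.40 m³/s

w_1 = (0.54 − 0.00)/2 = 0.27 m; q_1 = 0.55 × 0.48 × 0.27 = 0.07128 m³/s
w_2 = (1.27 − 0.00)/2 = 0.635 m; q_2 = 0.72 × 0.98 × 0.635 = 0.4481 m³/s
w_3 = (2.87 − 0.54)/2 = 1.165 m; q_3 = 0.68 × 0.97 × 1.165 = 0.7684 m³/s
w_4 = (3.30 − 1.27)/2 = 1.015 m; q_4 = 0.99 × 1.96 × 1.015 = 1.970 m³/s
w_5 = (4.69 − 2.87)/2 = 0.91 m; q_5 = 1.05 × 1.79 × 0.91 = 1.710 m³/s
w_6 = (5.20 − 3.30)/2 = 0.95 m; q_6 = 0.61 × 0.67 × 0.95 = 0.3883 m³/s
w_7 = (5.20 − 4.69)/2 = 0.255 m; q_7 = 0.42 × 0.41 × 0.255 = 0.04391 m³/s
Q = Σ qᵢ = 5.400 m³/s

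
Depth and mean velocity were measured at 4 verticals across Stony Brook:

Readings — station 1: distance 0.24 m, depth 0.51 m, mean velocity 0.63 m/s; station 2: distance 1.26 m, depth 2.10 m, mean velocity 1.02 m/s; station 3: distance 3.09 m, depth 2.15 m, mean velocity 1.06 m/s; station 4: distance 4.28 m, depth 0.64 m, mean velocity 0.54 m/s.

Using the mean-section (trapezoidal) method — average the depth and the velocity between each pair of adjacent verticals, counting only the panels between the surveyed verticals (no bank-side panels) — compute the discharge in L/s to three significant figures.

6470 L/s

Panel 1-2: Δb = 1.02 m, d̄ = (0.51+2.10)/2 = 1.305, v̄ = (0.63+1.02)/2 = 0.825 → q = 1.02×1.305×0.825 = 1.098 m³/s
Panel 2-3: Δb = 1.83 m, d̄ = (2.10+2.15)/2 = 2.125, v̄ = (1.02+1.06)/2 = 1.04 → q = 1.83×2.125×1.04 = 4.044 m³/s
Panel 3-4: Δb = 1.19 m, d̄ = (2.15+0.64)/2 = 1.395, v̄ = (1.06+0.54)/2 = 0.8 → q = 1.19×1.395×0.8 = 1.328 m³/s
Q = Σ q = 6.470 m³/s
= 6.470 × 1000 = 6470 L/s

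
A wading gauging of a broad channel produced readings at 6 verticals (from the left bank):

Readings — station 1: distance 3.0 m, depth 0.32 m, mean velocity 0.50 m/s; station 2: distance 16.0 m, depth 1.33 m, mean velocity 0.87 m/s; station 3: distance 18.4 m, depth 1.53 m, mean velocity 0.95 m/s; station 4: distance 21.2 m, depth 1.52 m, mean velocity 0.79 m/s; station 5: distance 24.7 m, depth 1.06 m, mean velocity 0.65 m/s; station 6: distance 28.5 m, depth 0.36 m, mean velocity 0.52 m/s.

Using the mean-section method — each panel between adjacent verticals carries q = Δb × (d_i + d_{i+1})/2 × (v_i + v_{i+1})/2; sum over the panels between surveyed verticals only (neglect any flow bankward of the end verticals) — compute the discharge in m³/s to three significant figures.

19.0 m³/s

Panel 1-2: Δb = 13 m, d̄ = (0.32+1.33)/2 = 0.825, v̄ = (0.50+0.87)/2 = 0.685 → q = 13×0.825×0.685 = 7.347 m³/s
Panel 2-3: Δb = 2.4 m, d̄ = (1.33+1.53)/2 = 1.43, v̄ = (0.87+0.95)/2 = 0.91 → q = 2.4×1.43×0.91 = 3.123 m³/s
Panel 3-4: Δb = 2.8 m, d̄ = (1.53+1.52)/2 = 1.525, v̄ = (0.95+0.79)/2 = 0.87 → q = 2.8×1.525×0.87 = 3.715 m³/s
Panel 4-5: Δb = 3.5 m, d̄ = (1.52+1.06)/2 = 1.29, v̄ = (0.79+0.65)/2 = 0.72 → q = 3.5×1.29×0.72 = 3.251 m³/s
Panel 5-6: Δb = 3.8 m, d̄ = (1.06+0.36)/2 = 0.71, v̄ = (0.65+0.52)/2 = 0.585 → q = 3.8×0.71×0.585 = 1.578 m³/s
Q = Σ q = 19.01 m³/s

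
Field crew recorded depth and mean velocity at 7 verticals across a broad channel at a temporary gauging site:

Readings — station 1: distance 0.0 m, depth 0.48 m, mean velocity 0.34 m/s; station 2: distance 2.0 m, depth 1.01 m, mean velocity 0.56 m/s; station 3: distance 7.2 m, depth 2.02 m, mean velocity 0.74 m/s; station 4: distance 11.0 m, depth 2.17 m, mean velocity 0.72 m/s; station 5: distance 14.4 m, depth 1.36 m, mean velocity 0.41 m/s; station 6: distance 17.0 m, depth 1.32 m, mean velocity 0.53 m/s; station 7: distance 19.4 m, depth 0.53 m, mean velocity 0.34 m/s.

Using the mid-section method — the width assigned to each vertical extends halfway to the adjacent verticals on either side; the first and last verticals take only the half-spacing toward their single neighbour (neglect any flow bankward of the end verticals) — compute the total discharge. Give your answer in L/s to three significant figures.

w_1 = (2.0 − 0.0)/2 = 1 m; q_1 = 0.34 × 0.48 × 1 = 0.1632 m³/s
w_2 = (7.2 − 0.0)/2 = 3.6 m; q_2 = 0.56 × 1.01 × 3.6 = 2.036 m³/s
w_3 = (11.0 − 2.0)/2 = 4.5 m; q_3 = 0.74 × 2.02 × 4.5 = 6.727 m³/s
w_4 = (14.4 − 7.2)/2 = 3.6 m; q_4 = 0.72 × 2.17 × 3.6 = 5.625 m³/s
w_5 = (17.0 − 11.0)/2 = 3 m; q_5 = 0.41 × 1.36 × 3 = 1.673 m³/s
w_6 = (19.4 − 14.4)/2 = 2.5 m; q_6 = 0.53 × 1.32 × 2.5 = 1.749 m³/s
w_7 = (19.4 − 17.0)/2 = 1.2 m; q_7 = 0.34 × 0.53 × 1.2 = 0.2162 m³/s
Q = Σ qᵢ = 18.19 m³/s
= 18.19 × 1000 = 18190 L/s

18200 L/s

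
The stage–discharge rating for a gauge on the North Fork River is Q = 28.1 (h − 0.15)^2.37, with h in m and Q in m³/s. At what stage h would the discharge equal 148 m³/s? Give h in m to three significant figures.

h − h₀ = (Q/C)^(1/b) = (148/28.1)^(1/2.37) = 2.016 m
h = 0.15 + 2.016 = 2.166 m

2.17 m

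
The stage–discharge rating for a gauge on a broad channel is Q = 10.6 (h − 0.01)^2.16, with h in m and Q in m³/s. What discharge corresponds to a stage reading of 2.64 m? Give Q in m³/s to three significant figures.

Q = 10.6 × (2.64 − 0.01)^2.16 = 10.6 × 2.63^2.16 = 85.59 m³/s

85.6 m³/s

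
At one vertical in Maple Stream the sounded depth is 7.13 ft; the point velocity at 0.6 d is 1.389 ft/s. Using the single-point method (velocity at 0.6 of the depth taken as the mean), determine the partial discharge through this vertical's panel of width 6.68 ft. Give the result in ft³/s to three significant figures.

66.2 ft³/s

v̄ = v₀.₆ = 1.389 ft/s
q = v̄ × d × w = 1.389 × 7.13 × 6.68 = 66.16 ft³/s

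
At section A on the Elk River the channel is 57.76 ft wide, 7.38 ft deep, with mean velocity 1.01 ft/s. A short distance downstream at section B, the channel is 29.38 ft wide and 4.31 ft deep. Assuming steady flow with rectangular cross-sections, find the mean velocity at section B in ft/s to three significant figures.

3.40 ft/s

Q = A₁V₁ = (57.76×7.38) × 1.01 = 430.5 ft³/s
A₂ = 29.38 × 4.31 = 126.6 ft²
V₂ = Q/A₂ = 430.5/126.6 = 3.400 ft/s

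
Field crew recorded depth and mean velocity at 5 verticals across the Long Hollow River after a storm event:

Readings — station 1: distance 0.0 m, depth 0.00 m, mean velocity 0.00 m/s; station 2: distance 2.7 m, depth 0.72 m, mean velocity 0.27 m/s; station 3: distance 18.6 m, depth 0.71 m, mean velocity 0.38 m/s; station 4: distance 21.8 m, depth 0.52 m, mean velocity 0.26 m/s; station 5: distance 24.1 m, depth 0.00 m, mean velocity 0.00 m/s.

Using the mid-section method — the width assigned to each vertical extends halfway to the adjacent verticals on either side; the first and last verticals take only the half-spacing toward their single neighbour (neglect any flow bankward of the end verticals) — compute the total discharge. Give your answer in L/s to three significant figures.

4760 L/s

w_2 = (18.6 − 0.0)/2 = 9.3 m; q_2 = 0.27 × 0.72 × 9.3 = 1.808 m³/s
w_3 = (21.8 − 2.7)/2 = 9.55 m; q_3 = 0.38 × 0.71 × 9.55 = 2.577 m³/s
w_4 = (24.1 − 18.6)/2 = 2.75 m; q_4 = 0.26 × 0.52 × 2.75 = 0.3718 m³/s
Stations 1, 5 contribute zero (depth or velocity is 0).
Q = Σ qᵢ = 4.756 m³/s
= 4.756 × 1000 = 4756 L/s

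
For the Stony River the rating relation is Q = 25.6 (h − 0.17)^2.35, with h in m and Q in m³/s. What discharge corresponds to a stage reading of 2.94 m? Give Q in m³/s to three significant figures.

Q = 25.6 × (2.94 − 0.17)^2.35 = 25.6 × 2.77^2.35 = 280.6 m³/s

281 m³/s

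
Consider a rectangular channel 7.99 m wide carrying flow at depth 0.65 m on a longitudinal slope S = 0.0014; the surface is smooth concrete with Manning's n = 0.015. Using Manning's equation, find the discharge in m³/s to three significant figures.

A = b·y = 7.99 × 0.65 = 5.194 m²
P = b + 2y = 7.99 + 2×0.65 = 9.290 m
R = A/P = 5.194/9.290 = 0.5590 m
Q = (1/n)·A·R^(2/3)·S^(1/2) = (1/0.015) × 5.194 × 0.5590^(2/3) × 0.0014^(1/2) = 8.791 m³/s

8.79 m³/s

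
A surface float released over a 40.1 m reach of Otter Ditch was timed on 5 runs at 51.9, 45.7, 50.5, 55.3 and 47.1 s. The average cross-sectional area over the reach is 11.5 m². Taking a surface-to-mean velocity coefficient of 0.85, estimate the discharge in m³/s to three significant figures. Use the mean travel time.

7.82 m³/s

t̄ = (51.9 + 45.7 + 50.5 + 55.3 + 47.1) / 5 = 50.1 s
v_surface = L / t̄ = 40.1 / 50.1 = 0.8004 m/s
v_mean = 0.85 × 0.8004 = 0.6803 m/s
Q = A × v_mean = 11.5 × 0.6803 = 7.824 m³/s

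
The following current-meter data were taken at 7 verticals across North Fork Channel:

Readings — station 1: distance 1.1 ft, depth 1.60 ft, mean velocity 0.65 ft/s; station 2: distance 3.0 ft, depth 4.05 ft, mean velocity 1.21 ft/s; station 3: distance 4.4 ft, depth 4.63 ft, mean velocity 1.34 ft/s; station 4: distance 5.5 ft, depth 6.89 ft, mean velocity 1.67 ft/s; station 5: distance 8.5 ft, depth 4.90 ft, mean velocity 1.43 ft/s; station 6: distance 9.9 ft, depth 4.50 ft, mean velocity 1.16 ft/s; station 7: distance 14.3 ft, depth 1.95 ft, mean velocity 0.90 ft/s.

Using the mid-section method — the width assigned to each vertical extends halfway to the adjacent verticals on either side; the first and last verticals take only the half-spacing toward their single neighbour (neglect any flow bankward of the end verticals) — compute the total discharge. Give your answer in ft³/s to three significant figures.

74.8 ft³/s

w_1 = (3.0 − 1.1)/2 = 0.95 ft; q_1 = 0.65 × 1.60 × 0.95 = 0.9880 ft³/s
w_2 = (4.4 − 1.1)/2 = 1.65 ft; q_2 = 1.21 × 4.05 × 1.65 = 8.086 ft³/s
w_3 = (5.5 − 3.0)/2 = 1.25 ft; q_3 = 1.34 × 4.63 × 1.25 = 7.755 ft³/s
w_4 = (8.5 − 4.4)/2 = 2.05 ft; q_4 = 1.67 × 6.89 × 2.05 = 23.59 ft³/s
w_5 = (9.9 − 5.5)/2 = 2.2 ft; q_5 = 1.43 × 4.90 × 2.2 = 15.42 ft³/s
w_6 = (14.3 − 8.5)/2 = 2.9 ft; q_6 = 1.16 × 4.50 × 2.9 = 15.14 ft³/s
w_7 = (14.3 − 9.9)/2 = 2.2 ft; q_7 = 0.90 × 1.95 × 2.2 = 3.861 ft³/s
Q = Σ qᵢ = 74.83 ft³/s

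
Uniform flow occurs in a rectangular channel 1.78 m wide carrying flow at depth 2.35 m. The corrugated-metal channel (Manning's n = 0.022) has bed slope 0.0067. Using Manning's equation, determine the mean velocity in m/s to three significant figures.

2.78 m/s

A = b·y = 1.78 × 2.35 = 4.183 m²
P = b + 2y = 1.78 + 2×2.35 = 6.480 m
R = A/P = 4.183/6.480 = 0.6455 m
Q = (1/n)·A·R^(2/3)·S^(1/2) = (1/0.022) × 4.183 × 0.6455^(2/3) × 0.0067^(1/2) = 11.62 m³/s
V = Q/A = 11.62/4.183 = 2.779 m/s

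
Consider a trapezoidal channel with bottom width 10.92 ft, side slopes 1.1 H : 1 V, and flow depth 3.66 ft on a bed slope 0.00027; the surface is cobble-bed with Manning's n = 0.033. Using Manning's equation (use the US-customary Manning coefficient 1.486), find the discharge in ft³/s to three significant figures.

A = (b + z·y)·y = (10.92 + 1.1×3.66)×3.66 = 54.70 ft²
P = b + 2y√(1+z²) = 10.92 + 2×3.66×√(1+1.1²) = 21.80 ft
R = A/P = 54.70/21.80 = 2.509 ft
Q = (1.486/n)·A·R^(2/3)·S^(1/2) = (1.486/0.033) × 54.70 × 2.509^(2/3) × 0.00027^(1/2) = 74.74 ft³/s

74.7 ft³/s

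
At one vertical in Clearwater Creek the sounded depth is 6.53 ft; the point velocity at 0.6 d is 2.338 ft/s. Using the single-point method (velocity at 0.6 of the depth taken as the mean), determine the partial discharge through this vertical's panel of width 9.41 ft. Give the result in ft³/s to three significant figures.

144 ft³/s

v̄ = v₀.₆ = 2.338 ft/s
q = v̄ × d × w = 2.338 × 6.53 × 9.41 = 143.7 ft³/s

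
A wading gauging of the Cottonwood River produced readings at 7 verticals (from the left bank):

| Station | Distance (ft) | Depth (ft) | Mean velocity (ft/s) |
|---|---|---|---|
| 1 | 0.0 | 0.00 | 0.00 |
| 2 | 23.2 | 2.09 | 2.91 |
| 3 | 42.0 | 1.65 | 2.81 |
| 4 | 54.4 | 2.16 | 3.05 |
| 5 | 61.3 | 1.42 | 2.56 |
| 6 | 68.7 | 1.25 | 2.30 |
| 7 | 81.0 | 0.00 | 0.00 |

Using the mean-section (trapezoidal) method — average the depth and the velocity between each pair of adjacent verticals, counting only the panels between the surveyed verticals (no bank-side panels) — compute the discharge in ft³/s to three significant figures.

Panel 1-2: Δb = 23.2 ft, d̄ = (0.00+2.09)/2 = 1.045, v̄ = (0.00+2.91)/2 = 1.455 → q = 23.2×1.045×1.455 = 35.28 ft³/s
Panel 2-3: Δb = 18.8 ft, d̄ = (2.09+1.65)/2 = 1.87, v̄ = (2.91+2.81)/2 = 2.86 → q = 18.8×1.87×2.86 = 100.5 ft³/s
Panel 3-4: Δb = 12.4 ft, d̄ = (1.65+2.16)/2 = 1.905, v̄ = (2.81+3.05)/2 = 2.93 → q = 12.4×1.905×2.93 = 69.21 ft³/s
Panel 4-5: Δb = 6.9 ft, d̄ = (2.16+1.42)/2 = 1.79, v̄ = (3.05+2.56)/2 = 2.805 → q = 6.9×1.79×2.805 = 34.64 ft³/s
Panel 5-6: Δb = 7.4 ft, d̄ = (1.42+1.25)/2 = 1.335, v̄ = (2.56+2.30)/2 = 2.43 → q = 7.4×1.335×2.43 = 24.01 ft³/s
Panel 6-7: Δb = 12.3 ft, d̄ = (1.25+0.00)/2 = 0.625, v̄ = (2.30+0.00)/2 = 1.15 → q = 12.3×0.625×1.15 = 8.841 ft³/s
Q = Σ q = 272.5 ft³/s

273 ft³/s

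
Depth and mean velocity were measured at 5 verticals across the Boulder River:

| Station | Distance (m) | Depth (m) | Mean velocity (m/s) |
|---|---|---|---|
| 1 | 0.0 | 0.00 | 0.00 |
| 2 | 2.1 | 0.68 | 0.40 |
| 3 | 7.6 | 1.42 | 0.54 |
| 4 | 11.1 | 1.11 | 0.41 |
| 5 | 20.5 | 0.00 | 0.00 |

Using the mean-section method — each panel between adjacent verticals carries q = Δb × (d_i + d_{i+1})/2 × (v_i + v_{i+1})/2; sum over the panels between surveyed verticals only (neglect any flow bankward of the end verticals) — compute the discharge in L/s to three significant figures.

Panel 1-2: Δb = 2.1 m, d̄ = (0.00+0.68)/2 = 0.34, v̄ = (0.00+0.40)/2 = 0.2 → q = 2.1×0.34×0.2 = 0.1428 m³/s
Panel 2-3: Δb = 5.5 m, d̄ = (0.68+1.42)/2 = 1.05, v̄ = (0.40+0.54)/2 = 0.47 → q = 5.5×1.05×0.47 = 2.714 m³/s
Panel 3-4: Δb = 3.5 m, d̄ = (1.42+1.11)/2 = 1.265, v̄ = (0.54+0.41)/2 = 0.475 → q = 3.5×1.265×0.475 = 2.103 m³/s
Panel 4-5: Δb = 9.4 m, d̄ = (1.11+0.00)/2 = 0.555, v̄ = (0.41+0.00)/2 = 0.205 → q = 9.4×0.555×0.205 = 1.069 m³/s
Q = Σ q = 6.030 m³/s
= 6.030 × 1000 = 6030 L/s

6030 L/s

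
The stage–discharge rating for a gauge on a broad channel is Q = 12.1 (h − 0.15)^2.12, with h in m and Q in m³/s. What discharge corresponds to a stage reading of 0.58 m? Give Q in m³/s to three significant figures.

Q = 12.1 × (0.58 − 0.15)^2.12 = 12.1 × 0.43^2.12 = 2.022 m³/s

2.02 m³/s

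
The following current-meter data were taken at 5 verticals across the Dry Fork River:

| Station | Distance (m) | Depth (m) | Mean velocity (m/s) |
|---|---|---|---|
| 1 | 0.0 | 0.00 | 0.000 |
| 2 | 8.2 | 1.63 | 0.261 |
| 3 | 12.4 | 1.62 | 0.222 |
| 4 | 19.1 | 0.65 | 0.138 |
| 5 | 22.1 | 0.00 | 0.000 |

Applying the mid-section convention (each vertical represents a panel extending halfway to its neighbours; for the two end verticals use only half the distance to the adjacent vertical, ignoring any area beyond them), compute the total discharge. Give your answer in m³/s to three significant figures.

w_2 = (12.4 − 0.0)/2 = 6.2 m; q_2 = 0.261 × 1.63 × 6.2 = 2.638 m³/s
w_3 = (19.1 − 8.2)/2 = 5.45 m; q_3 = 0.222 × 1.62 × 5.45 = 1.960 m³/s
w_4 = (22.1 − 12.4)/2 = 4.85 m; q_4 = 0.138 × 0.65 × 4.85 = 0.4350 m³/s
Stations 1, 5 contribute zero (depth or velocity is 0).
Q = Σ qᵢ = 5.033 m³/s

5.03 m³/s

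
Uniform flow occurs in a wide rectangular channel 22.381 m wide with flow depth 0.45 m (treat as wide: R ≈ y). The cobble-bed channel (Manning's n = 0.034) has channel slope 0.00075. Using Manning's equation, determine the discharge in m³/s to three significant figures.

4.76 m³/s

A = b·y = 22.381 × 0.45 = 10.07 m²
Wide channel: R ≈ y = 0.45 m
Q = (1/n)·A·R^(2/3)·S^(1/2) = (1/0.034) × 10.07 × 0.4500^(2/3) × 0.00075^(1/2) = 4.764 m³/s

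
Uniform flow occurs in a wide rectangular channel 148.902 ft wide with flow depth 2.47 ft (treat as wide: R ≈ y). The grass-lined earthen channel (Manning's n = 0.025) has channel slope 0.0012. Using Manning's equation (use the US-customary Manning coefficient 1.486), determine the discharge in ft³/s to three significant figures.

1380 ft³/s

A = b·y = 148.902 × 2.47 = 367.8 ft²
Wide channel: R ≈ y = 2.47 ft
Q = (1.486/n)·A·R^(2/3)·S^(1/2) = (1.486/0.025) × 367.8 × 2.470^(2/3) × 0.0012^(1/2) = 1384 ft³/s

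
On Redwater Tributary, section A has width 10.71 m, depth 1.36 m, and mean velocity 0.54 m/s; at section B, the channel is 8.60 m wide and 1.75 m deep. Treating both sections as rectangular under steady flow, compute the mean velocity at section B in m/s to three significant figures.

Q = A₁V₁ = (10.71×1.36) × 0.54 = 7.865 m³/s
A₂ = 8.60 × 1.75 = 15.05 m²
V₂ = Q/A₂ = 7.865/15.05 = 0.5226 m/s

0.523 m/s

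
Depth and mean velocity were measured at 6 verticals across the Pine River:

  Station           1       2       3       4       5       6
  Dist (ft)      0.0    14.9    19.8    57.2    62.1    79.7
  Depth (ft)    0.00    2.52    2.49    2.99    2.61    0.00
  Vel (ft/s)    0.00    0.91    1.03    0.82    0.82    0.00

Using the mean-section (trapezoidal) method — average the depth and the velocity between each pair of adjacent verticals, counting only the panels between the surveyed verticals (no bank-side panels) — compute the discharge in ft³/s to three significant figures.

136 ft³/s

Panel 1-2: Δb = 14.9 ft, d̄ = (0.00+2.52)/2 = 1.26, v̄ = (0.00+0.91)/2 = 0.455 → q = 14.9×1.26×0.455 = 8.542 ft³/s
Panel 2-3: Δb = 4.9 ft, d̄ = (2.52+2.49)/2 = 2.505, v̄ = (0.91+1.03)/2 = 0.97 → q = 4.9×2.505×0.97 = 11.91 ft³/s
Panel 3-4: Δb = 37.4 ft, d̄ = (2.49+2.99)/2 = 2.74, v̄ = (1.03+0.82)/2 = 0.925 → q = 37.4×2.74×0.925 = 94.79 ft³/s
Panel 4-5: Δb = 4.9 ft, d̄ = (2.99+2.61)/2 = 2.8, v̄ = (0.82+0.82)/2 = 0.82 → q = 4.9×2.8×0.82 = 11.25 ft³/s
Panel 5-6: Δb = 17.6 ft, d̄ = (2.61+0.00)/2 = 1.305, v̄ = (0.82+0.00)/2 = 0.41 → q = 17.6×1.305×0.41 = 9.417 ft³/s
Q = Σ q = 135.9 ft³/s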